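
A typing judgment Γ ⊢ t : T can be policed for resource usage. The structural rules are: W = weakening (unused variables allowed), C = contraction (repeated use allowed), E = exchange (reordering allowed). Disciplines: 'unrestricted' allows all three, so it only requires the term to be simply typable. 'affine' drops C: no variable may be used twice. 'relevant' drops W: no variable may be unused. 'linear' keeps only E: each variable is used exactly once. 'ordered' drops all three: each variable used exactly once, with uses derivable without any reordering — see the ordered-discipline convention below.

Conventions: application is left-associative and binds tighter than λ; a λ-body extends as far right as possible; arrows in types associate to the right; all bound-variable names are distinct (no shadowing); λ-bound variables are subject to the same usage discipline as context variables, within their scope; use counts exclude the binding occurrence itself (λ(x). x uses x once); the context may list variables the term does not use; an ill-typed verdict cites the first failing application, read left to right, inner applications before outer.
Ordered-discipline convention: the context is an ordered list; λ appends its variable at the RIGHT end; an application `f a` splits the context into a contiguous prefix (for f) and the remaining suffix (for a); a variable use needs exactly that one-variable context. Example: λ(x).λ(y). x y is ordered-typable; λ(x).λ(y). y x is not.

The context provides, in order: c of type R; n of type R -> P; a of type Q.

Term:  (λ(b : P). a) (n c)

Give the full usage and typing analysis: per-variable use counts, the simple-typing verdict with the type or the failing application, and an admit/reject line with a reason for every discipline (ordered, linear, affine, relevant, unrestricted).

counts: c: 1, n: 1, a: 1, b (λ-bound): 0
use order (left to right): a, n, c
typing: well-typed — term : Q
ordered: ✗, unused: b — weakening required
linear: ✗, unused: b — weakening required
affine: ✓, no duplicate uses among c, n, a, b
relevant: ✗, unused: b — weakening required
unrestricted: ✓, well-typed at Q; no restrictions here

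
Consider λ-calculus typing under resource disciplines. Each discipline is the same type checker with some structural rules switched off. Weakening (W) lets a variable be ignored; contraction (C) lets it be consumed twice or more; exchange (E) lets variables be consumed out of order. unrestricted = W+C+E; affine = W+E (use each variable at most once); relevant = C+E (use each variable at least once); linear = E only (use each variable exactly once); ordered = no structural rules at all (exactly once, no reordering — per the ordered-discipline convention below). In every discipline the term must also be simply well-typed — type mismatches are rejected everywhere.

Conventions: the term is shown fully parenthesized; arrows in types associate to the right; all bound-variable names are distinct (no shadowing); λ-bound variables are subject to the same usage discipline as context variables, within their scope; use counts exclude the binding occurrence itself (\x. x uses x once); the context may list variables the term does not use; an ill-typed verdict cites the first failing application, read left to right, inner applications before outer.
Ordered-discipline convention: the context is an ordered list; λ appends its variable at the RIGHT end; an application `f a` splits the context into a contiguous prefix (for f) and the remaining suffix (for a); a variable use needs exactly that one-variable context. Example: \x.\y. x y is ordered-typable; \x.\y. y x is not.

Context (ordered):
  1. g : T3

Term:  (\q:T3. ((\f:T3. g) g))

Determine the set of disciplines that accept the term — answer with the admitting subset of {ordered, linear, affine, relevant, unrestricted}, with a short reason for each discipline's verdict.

admitting disciplines: unrestricted
counts: g ×2; q [bound] ×0; f [bound] ×0
use order (left to right): g, g
typing: well-typed — term : T3 -> T3
ordered ✗ (needs contraction — g ×2; q, f never used (weakening))
linear ✗ (needs contraction — g ×2; q, f never used (weakening))
affine ✗ (needs contraction — g ×2)
relevant ✗ (q, f never used (weakening))
unrestricted ✓ (well-typed at T3 -> T3; no restrictions here)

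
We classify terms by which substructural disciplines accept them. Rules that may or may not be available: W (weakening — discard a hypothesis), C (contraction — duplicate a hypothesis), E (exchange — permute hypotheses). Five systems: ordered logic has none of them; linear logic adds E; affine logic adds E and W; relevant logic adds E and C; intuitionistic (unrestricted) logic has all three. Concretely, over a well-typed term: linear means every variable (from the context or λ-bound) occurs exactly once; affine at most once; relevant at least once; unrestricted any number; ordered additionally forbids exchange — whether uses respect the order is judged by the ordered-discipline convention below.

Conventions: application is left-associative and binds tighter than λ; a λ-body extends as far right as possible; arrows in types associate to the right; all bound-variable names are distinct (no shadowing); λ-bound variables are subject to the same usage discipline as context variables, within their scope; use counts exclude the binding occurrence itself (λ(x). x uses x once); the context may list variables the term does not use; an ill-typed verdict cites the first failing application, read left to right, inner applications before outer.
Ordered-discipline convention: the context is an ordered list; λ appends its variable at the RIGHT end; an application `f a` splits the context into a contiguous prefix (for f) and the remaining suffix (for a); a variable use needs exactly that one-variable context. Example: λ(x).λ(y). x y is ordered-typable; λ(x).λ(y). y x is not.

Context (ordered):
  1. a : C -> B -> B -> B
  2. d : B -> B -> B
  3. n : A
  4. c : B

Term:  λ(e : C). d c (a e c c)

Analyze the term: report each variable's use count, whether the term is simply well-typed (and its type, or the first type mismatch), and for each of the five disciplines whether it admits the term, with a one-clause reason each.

usage: a: 1×, d: 1×, n: 0×, c: 3×, e (bound): 1×
use order (left to right): d, c, a, e, c, c
typing: well-typed — term : C -> B
ordered: ✗, repeated use of c ×3; n never used (weakening)
linear: ✗, repeated use of c ×3; n never used (weakening)
affine: ✗, repeated use of c ×3
relevant: ✗, n never used (weakening)
unrestricted: ✓, simply typable at C -> B; W, C, E all held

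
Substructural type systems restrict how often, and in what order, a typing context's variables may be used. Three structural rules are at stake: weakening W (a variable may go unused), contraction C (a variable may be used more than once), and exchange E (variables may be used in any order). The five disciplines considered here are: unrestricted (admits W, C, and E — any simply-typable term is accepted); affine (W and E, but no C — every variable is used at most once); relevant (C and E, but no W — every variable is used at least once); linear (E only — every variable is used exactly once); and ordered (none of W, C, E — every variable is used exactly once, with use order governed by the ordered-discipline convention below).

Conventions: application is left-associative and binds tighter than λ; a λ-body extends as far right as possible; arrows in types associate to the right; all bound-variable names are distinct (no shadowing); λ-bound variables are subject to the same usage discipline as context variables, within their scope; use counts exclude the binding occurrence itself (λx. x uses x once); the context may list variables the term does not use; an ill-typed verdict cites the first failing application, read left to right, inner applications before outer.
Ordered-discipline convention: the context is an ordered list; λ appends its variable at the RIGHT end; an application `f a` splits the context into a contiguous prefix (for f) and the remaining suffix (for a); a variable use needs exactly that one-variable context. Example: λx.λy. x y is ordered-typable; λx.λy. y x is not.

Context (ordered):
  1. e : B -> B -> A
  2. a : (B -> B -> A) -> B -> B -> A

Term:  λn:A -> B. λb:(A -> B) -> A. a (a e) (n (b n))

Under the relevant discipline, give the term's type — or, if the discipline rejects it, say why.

term : (A -> B) -> ((A -> B) -> A) -> B -> A
counts: e=1, a=2, n (λ-bound)=2, b (λ-bound)=1
use order (left to right): a, a, e, n, b, n
typing: ✓ — (A -> B) -> ((A -> B) -> A) -> B -> A
per-discipline verdicts: ordered ✗ · linear ✗ · affine ✗ · relevant ✓ · unrestricted ✓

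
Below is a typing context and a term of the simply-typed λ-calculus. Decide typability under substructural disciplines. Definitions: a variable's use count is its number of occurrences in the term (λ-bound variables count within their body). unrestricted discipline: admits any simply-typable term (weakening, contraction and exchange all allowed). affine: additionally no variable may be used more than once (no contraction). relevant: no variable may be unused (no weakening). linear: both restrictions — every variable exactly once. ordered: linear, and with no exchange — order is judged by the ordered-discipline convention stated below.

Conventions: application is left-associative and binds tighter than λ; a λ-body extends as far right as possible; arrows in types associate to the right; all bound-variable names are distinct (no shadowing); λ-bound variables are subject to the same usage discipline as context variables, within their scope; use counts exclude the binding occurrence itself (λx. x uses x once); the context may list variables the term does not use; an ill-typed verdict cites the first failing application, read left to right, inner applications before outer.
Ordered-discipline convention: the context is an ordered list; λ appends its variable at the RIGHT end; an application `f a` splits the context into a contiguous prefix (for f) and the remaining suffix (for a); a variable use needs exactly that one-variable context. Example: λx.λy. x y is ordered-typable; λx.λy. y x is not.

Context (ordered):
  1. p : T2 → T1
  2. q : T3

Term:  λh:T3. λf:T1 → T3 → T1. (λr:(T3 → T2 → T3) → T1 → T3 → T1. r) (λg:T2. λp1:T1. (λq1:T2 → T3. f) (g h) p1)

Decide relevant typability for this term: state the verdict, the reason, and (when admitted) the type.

no — the type mismatch rejects it
variable uses: p: 0×, q: 0×, h (bound): 1×, f (bound): 1×, r (bound): 1×, g (bound): 1×, p1 (bound): 1×, q1 (bound): 0×
use order (left to right): r, f, g, h, p1
typing: ill-typed: non-arrow in function slot: T2
summary: ordered ✗, linear ✗, affine ✗, relevant ✗, unrestricted ✗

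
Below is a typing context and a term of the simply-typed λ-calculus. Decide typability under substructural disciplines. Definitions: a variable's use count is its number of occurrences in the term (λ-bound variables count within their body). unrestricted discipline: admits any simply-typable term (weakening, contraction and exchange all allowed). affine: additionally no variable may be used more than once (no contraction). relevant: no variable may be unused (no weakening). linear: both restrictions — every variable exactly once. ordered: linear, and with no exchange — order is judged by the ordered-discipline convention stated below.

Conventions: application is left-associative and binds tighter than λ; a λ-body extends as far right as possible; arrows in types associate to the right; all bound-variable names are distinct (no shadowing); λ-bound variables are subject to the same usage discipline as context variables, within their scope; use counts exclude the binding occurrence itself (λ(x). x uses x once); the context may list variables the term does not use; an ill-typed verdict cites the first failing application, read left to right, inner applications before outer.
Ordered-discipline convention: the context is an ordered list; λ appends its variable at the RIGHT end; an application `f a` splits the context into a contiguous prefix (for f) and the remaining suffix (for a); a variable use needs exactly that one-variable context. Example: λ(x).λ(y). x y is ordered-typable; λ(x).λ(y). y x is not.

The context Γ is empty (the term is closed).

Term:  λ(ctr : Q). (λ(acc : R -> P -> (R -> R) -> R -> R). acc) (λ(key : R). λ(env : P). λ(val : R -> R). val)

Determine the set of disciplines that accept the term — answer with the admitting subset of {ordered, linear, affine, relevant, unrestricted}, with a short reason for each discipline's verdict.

admitted in: affine, unrestricted
counts: ctr (λ-bound): 0×; acc (λ-bound): 1×; key (λ-bound): 0×; env (λ-bound): 0×; val (λ-bound): 1×
uses in reading order: acc, val
typing: well-typed at Q -> R -> P -> (R -> R) -> R -> R
ordered: ✗ — needs weakening: ctr, key, env unused
linear: ✗ — needs weakening: ctr, key, env unused
affine: ✓ — ctr, acc, key, env, val: no repeats, contraction unneeded
relevant: ✗ — needs weakening: ctr, key, env unused
unrestricted: ✓ — type-checks (Q -> R -> P -> (R -> R) -> R -> R) and nothing is barred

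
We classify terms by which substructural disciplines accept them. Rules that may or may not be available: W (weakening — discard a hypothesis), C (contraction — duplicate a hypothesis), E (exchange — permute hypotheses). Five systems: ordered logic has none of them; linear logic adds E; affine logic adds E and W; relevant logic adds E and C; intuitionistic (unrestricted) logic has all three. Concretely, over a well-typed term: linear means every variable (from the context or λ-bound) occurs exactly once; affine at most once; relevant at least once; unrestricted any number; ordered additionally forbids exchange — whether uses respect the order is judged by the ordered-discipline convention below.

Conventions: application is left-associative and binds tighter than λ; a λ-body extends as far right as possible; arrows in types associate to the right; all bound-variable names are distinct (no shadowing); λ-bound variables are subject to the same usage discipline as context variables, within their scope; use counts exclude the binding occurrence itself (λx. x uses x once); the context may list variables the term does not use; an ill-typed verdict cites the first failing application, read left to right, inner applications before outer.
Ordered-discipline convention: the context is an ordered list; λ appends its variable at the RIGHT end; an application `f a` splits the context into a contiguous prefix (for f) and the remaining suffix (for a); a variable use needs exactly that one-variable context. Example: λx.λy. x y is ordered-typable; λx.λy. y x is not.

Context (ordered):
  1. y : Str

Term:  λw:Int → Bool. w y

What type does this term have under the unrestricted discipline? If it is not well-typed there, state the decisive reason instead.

not well-typed under unrestricted — a type mismatch blocks all five
usage: y ×1, w [bound] ×1
order of uses: w, y
typing: ill-typed: an argument Str mismatches the expected Int
per-discipline verdicts: ordered ✗, linear ✗, affine ✗, relevant ✗, unrestricted ✗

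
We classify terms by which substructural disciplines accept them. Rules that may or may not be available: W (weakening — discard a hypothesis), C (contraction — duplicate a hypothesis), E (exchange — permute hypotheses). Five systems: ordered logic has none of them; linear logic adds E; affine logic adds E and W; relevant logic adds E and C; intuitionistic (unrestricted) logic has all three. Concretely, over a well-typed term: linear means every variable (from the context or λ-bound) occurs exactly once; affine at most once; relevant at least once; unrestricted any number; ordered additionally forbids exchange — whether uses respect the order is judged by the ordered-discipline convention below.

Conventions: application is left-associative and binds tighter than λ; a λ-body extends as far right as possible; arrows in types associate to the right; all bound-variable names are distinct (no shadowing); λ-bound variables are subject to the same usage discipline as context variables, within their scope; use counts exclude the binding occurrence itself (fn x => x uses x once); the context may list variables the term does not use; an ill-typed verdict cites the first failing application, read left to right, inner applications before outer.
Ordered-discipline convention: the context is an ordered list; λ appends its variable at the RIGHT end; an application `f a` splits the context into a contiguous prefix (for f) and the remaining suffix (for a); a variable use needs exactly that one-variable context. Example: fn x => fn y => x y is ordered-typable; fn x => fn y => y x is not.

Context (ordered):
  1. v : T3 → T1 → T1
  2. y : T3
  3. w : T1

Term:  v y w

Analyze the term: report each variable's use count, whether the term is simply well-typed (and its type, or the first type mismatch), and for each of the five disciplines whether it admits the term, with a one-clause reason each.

usage: v=1; y=1; w=1
uses in reading order: v, y, w
typing: the term checks, with type T1
ordered: ✓ — v, y, w once each; derivable with no W/C/E
linear: ✓ — single use per variable (v, y, w)
affine: ✓ — v, y, w: no repeats, contraction unneeded
relevant: ✓ — at least one use each (v, y, w)
unrestricted: ✓ — simply typable at T1; W, C, E all held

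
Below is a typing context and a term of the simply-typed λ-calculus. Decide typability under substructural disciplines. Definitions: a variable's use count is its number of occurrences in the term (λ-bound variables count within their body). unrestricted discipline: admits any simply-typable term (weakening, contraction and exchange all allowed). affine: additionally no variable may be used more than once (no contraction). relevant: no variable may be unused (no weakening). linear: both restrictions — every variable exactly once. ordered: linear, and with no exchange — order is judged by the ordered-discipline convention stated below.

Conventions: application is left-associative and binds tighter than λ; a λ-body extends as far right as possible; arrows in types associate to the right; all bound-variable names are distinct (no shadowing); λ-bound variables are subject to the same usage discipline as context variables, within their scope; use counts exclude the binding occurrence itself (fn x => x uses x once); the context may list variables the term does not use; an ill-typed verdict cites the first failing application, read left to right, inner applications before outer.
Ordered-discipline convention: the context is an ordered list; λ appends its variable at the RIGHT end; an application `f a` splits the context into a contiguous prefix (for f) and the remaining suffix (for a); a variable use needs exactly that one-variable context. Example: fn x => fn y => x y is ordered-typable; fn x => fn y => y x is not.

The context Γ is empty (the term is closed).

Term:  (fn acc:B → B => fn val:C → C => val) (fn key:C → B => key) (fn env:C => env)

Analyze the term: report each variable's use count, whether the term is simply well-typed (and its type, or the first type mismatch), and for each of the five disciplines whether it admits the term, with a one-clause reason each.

usage: acc (bound): 0; val (bound): 1; key (bound): 1; env (bound): 1
uses in reading order: val, key, env
typing: ill-typed: an argument (C → B) → C → B mismatches the expected B → B
ordered ✗ (not simply typable)
linear ✗ (fails simple typing)
affine ✗ (a type mismatch blocks all five)
relevant ✗ (the type mismatch rejects it)
unrestricted ✗ (not simply typable)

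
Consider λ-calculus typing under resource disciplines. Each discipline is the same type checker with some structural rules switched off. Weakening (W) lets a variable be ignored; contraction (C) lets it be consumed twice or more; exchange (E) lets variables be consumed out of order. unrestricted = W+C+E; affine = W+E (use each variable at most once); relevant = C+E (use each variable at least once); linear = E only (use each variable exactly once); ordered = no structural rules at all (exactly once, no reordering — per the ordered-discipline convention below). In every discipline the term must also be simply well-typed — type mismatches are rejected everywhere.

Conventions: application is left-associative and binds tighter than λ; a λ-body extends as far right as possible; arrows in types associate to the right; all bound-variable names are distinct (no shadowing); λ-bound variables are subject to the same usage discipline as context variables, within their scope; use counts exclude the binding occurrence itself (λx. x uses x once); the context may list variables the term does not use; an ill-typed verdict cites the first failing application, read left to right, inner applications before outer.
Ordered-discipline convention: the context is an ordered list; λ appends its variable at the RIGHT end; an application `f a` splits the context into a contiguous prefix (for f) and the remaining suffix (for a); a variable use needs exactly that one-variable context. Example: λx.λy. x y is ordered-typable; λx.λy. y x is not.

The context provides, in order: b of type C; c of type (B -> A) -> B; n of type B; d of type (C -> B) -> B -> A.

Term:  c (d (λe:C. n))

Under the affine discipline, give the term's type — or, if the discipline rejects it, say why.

term : B
counts: b: 0×; c: 1×; n: 1×; d: 1×; e (λ-bound): 0×
left-to-right use order: c, d, n
typing: well-typed at B
all disciplines: ordered ✗ · linear ✗ · affine ✓ · relevant ✗ · unrestricted ✓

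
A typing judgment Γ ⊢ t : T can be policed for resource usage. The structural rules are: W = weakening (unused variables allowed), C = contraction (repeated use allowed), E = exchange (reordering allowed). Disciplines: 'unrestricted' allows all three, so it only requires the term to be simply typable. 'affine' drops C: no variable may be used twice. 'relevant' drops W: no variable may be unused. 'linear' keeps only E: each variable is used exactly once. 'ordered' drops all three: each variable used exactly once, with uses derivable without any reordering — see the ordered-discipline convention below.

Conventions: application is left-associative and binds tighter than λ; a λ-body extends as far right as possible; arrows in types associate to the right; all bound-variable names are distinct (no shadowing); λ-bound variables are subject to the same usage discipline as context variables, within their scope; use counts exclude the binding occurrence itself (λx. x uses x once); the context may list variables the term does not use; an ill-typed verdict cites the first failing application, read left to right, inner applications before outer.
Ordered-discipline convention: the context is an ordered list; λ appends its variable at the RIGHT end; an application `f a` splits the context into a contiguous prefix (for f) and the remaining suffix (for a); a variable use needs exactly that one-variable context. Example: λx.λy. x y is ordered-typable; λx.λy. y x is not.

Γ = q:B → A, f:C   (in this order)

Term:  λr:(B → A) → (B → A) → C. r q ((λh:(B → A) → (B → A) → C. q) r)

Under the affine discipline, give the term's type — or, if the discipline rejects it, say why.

not well-typed under affine — needs contraction — q ×2, r ×2
variable uses: q=2, f=0, r (bound)=2, h (bound)=0
use order (left to right): r, q, q, r
typing: well-typed at ((B → A) → (B → A) → C) → C
summary: ordered ✗ | linear ✗ | affine ✗ | relevant ✗ | unrestricted ✓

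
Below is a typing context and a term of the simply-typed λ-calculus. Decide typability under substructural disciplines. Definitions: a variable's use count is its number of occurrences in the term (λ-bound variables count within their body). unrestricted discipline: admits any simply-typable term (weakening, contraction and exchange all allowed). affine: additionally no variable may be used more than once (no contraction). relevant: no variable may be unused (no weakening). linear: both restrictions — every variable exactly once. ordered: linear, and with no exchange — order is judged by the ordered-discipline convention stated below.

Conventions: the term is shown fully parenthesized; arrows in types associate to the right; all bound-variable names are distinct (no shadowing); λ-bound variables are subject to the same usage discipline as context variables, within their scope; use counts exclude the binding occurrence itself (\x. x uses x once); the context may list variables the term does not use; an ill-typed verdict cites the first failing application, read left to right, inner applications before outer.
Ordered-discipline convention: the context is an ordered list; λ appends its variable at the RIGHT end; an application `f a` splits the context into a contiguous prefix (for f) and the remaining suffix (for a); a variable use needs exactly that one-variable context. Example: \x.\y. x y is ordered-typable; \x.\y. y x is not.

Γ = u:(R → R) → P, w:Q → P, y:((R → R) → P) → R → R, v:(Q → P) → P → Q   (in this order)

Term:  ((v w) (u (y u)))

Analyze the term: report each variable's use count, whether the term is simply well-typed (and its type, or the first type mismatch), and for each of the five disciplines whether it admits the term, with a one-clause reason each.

use counts: u: 2, w: 1, y: 1, v: 1
uses in reading order: v, w, u, y, u
typing: the term checks, with type Q
ordered: ✗ — needs contraction — u ×2
linear: ✗ — needs contraction — u ×2
affine: ✗ — needs contraction — u ×2
relevant: ✓ — every one of u, w, y, v appears
unrestricted: ✓ — typability at Q is all that's needed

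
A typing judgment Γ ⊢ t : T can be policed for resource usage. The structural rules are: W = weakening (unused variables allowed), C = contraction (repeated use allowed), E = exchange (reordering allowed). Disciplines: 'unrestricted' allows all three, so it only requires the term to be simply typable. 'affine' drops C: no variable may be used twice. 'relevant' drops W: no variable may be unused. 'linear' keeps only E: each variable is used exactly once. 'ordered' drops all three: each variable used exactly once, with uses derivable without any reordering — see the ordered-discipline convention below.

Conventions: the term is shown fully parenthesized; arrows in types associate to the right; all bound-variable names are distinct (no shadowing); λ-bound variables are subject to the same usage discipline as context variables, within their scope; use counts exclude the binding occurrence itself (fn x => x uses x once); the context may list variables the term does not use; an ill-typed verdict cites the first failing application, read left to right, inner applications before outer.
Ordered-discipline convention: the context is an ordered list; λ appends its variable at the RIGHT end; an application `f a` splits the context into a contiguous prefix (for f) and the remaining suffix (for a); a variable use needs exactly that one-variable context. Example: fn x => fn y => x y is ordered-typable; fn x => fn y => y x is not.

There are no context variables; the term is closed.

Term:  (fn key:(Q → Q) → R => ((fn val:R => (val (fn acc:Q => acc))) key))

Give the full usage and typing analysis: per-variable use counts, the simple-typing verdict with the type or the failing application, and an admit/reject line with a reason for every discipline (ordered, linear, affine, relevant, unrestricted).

use counts: key [bound]: 1×, val [bound]: 1×, acc [bound]: 1×
left-to-right use order: val, acc, key
typing: ill-typed: applying a non-function (R)
ordered ✗ (not simply typable)
linear ✗ (fails simple typing)
affine ✗ (a type mismatch blocks all five)
relevant ✗ (the type mismatch rejects it)
unrestricted ✗ (not simply typable)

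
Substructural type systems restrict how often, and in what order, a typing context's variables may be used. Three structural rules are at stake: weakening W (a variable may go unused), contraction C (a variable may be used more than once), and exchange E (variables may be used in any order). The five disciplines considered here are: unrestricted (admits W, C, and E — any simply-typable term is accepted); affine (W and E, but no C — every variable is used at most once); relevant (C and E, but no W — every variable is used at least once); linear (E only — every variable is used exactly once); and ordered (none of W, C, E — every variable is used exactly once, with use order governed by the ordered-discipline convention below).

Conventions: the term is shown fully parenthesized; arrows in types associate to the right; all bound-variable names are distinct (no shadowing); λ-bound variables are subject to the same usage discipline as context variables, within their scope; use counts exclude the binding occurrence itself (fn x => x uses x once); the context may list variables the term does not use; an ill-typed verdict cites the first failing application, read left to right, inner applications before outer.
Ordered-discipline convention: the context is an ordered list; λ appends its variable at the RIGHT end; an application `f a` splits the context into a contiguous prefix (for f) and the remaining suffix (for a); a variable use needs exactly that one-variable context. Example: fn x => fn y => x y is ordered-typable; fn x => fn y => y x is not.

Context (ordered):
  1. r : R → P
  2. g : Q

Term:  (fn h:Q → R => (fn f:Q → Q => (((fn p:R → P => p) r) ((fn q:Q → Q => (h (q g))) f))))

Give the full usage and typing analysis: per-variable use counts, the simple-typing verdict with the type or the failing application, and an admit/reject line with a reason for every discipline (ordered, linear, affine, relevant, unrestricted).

variable uses: r=1, g=1, h (λ-bound)=1, f (λ-bound)=1, p (λ-bound)=1, q (λ-bound)=1
left-to-right use order: p, r, h, q, g, f
typing: the term checks, with type (Q → R) → (Q → Q) → P
ordered ✗ (no contiguous prefix/suffix split fits p, r, h, q, g, f)
linear ✓ (each of r, g, h, f, p, q used exactly once)
affine ✓ (r, g, h, f, p, q: no repeats, contraction unneeded)
relevant ✓ (none of r, g, h, f, p, q goes unused)
unrestricted ✓ (typability at (Q → R) → (Q → Q) → P is all that's needed)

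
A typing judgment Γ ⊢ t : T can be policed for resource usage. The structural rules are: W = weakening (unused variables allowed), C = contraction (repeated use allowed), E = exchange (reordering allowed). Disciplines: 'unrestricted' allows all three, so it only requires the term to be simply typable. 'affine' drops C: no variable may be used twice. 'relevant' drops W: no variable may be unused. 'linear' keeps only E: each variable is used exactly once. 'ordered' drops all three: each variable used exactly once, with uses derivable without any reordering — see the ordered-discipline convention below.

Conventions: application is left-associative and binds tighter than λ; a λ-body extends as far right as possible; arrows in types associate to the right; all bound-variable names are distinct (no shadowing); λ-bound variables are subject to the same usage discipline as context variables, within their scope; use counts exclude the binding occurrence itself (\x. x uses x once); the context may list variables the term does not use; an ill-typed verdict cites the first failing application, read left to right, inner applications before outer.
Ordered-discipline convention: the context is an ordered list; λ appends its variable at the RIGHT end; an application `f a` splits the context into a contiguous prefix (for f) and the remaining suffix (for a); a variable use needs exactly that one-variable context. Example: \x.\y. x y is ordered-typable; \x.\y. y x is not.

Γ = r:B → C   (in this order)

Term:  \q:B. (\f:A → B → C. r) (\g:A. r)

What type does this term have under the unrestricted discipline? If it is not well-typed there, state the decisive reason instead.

term : B → B → C
use counts: r: 2×, q (bound): 0×, f (bound): 0×, g (bound): 0×
order of uses: r, r
typing: the term checks, with type B → B → C
all disciplines: ordered ✗, linear ✗, affine ✗, relevant ✗, unrestricted ✓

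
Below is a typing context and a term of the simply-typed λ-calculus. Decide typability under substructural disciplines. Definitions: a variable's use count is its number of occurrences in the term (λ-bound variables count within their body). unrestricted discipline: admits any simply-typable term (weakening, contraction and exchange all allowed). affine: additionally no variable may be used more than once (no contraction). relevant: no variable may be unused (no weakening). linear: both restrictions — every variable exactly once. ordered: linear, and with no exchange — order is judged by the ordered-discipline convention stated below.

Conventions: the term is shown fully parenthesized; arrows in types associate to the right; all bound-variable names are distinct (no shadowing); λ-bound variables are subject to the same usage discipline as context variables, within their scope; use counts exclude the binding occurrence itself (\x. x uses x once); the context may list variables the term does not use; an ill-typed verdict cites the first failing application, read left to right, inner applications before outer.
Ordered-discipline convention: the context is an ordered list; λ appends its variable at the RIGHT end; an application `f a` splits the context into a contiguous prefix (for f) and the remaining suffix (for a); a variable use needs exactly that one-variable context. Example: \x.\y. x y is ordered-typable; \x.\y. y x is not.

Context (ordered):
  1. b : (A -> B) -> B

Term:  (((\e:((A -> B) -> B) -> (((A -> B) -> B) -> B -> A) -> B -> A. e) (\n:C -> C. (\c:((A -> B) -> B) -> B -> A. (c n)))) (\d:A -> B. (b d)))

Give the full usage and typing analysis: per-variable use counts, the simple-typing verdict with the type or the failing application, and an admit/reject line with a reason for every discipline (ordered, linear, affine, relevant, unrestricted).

counts: b: 1; e (λ-bound): 1; n (λ-bound): 1; c (λ-bound): 1; d (λ-bound): 1
order of uses: e, c, n, b, d
typing: ill-typed: an application expects (A -> B) -> B but receives C -> C
ordered: ✗, not simply typable
linear: ✗, fails simple typing
affine: ✗, a type mismatch blocks all five
relevant: ✗, the type mismatch rejects it
unrestricted: ✗, not simply typable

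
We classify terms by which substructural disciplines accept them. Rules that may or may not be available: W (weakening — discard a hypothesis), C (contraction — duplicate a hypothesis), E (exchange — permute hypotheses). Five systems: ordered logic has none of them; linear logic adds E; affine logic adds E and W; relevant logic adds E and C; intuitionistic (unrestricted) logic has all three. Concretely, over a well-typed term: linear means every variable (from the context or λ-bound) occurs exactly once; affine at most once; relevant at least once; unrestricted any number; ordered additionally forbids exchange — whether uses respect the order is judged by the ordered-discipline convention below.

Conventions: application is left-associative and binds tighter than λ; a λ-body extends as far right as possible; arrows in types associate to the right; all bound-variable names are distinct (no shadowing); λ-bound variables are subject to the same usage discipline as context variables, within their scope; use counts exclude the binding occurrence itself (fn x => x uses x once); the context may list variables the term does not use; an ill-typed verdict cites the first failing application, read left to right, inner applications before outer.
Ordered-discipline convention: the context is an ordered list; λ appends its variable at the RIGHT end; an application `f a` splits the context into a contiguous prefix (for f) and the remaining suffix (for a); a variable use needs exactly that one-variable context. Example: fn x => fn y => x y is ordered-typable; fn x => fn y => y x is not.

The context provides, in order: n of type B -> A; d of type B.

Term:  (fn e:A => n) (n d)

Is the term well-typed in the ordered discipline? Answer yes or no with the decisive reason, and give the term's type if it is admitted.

no — repeated use of n ×2; unused: e — weakening required
usage: n: 2, d: 1, e (bound): 0
use order (left to right): n, n, d
typing: ✓ — B -> A
per-discipline verdicts: ordered ✗ · linear ✗ · affine ✗ · relevant ✗ · unrestricted ✓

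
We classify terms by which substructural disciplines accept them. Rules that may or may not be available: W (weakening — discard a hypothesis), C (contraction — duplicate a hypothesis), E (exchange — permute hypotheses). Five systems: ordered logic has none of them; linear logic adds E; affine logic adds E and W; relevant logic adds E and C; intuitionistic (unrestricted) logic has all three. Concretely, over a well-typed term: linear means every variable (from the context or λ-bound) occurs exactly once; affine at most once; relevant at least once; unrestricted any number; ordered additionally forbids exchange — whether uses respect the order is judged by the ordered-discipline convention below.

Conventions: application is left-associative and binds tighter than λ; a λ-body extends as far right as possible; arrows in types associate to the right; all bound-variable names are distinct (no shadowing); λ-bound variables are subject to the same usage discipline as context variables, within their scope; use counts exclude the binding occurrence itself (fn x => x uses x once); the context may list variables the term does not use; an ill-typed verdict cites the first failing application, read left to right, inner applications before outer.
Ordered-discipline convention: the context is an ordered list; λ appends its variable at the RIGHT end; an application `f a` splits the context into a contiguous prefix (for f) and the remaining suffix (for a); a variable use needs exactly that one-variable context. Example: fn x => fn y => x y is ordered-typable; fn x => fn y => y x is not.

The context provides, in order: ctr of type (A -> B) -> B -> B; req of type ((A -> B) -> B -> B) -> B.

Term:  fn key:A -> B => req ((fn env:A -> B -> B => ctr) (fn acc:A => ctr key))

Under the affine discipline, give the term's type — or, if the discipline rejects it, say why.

not well-typed under affine — uses contraction: ctr ×2
counts: ctr ×2, req ×1, key (λ-bound) ×1, env (λ-bound) ×0, acc (λ-bound) ×0
left-to-right use order: req, ctr, ctr, key
typing: well-typed at (A -> B) -> B
across the five disciplines: ordered ✗, linear ✗, affine ✗, relevant ✗, unrestricted ✓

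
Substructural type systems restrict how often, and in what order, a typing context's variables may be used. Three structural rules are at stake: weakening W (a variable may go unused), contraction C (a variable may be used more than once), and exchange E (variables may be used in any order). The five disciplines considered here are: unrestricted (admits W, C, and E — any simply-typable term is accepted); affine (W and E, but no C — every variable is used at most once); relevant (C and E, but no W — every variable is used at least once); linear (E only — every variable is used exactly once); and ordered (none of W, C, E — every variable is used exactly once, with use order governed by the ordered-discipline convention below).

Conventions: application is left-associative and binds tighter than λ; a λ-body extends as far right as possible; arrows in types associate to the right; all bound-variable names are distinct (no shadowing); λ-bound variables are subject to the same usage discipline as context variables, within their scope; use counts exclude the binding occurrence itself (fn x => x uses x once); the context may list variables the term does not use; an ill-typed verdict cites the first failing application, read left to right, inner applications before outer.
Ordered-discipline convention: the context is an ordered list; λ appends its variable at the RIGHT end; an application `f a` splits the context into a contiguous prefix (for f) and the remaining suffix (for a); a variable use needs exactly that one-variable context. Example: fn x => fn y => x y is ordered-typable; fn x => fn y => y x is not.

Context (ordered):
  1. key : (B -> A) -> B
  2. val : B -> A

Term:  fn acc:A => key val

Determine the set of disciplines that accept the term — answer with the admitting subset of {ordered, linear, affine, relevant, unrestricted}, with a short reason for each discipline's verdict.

admitted by: affine, unrestricted
counts: key=1, val=1, acc (λ-bound)=0
order of uses: key, val
typing: well-typed at A -> B
ordered ✗ (acc never used (weakening))
linear ✗ (acc never used (weakening))
affine ✓ (at most one use each (key, val, acc))
relevant ✗ (acc never used (weakening))
unrestricted ✓ (simply typable at A -> B; W, C, E all held)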